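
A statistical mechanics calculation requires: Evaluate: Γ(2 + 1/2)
Γ(n+1/2) = (2n)!√π/(4^n·n!)
= 24√π/(16·2) = (3/4)·√π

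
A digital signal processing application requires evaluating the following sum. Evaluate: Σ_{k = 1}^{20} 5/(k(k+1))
Partial fractions: 5/(k(k + 1))=5/k - 5/(k + 1)
Telescoping sum: 5(1 - 1/21)=5·20/21

Answer: 100/21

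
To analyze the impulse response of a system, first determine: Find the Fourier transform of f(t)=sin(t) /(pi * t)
sin(W*t)/(pi*t) = (W/pi)*sinc(W*t/pi) is the impulse response of the ideal low-pass filter with cutoff W (here W = 1).
Its Fourier transform is a rectangular function:
F(omega) = 1 for |omega| < 1, 0 otherwise

Answer: rect(omega/2) [i.e., 1 for |omega| < 1, 0 otherwise]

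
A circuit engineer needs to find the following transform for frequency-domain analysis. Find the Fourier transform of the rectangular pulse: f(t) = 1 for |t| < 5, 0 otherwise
F(omega) = integral from -5 to 5 of e^(-j * omega * t) dt
= 2 * sin(5 * omega)/omega = 10 * sinc(5 * omega/pi)

Answer: 2 * sin(5 * omega)/omega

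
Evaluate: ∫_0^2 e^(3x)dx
Antiderivative: (1/3)e^(3x)
Evaluate: (1/3)(e^6-1)

Answer: (e^6-1)/3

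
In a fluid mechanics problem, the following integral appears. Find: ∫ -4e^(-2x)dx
Since d/dx[e^(-2x)]=-2e^(-2x), we get 2 e^(-2x)+C

Answer: 2e^(-2x)+C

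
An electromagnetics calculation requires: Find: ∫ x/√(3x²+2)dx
Let u = 3x²+2, du = 6x dx
∫ (1/6)·u^(-1/2) du = √u/3+C

Answer: √(3x²+2)/3+C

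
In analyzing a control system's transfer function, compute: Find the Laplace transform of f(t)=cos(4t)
L{cos(wt)} = s/(s²+w²)
L{cos(4t)} = s/(s²+16)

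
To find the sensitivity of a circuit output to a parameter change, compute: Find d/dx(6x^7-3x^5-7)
Power rule: d/dx(ax^n) = n·a·x^(n-1)
Term by term: 42·x^6 - 15·x^4

Answer: 42x^6 - 15x^4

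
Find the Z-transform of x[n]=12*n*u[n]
Z{n * u[n]} = z/(z-1)^2
By linearity: Z{12 * n * u[n]} = 12z/(z-1)^2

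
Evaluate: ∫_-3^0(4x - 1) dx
Step 1: Find antiderivative F(x)=2x^2 - x
Step 2: F(0) - F(-3)=0 - (21)=-21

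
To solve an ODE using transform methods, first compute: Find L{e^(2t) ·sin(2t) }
First shifting: L{e^(at)f(t)} = F(s-a)
L{sin(2t)} = 2/(s² + 4)
Shift: 2/((s-2)² + 4)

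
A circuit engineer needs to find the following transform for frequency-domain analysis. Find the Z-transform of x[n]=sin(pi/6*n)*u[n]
Z{sin(w0 * n) * u[n]} = z * sin(w0)/(z^2-2z * cos(w0)+1)
With w0 = pi/6: X(z) = z * sin(pi/6)/(z^2-2z * cos(pi/6)+1)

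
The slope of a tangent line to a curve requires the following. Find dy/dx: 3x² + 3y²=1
Differentiate: 6x+6y·(dy/dx) = 0
dy/dx = -6x/(6y) = -1·(x/y)

Answer: dy/dx = -1·(x/y)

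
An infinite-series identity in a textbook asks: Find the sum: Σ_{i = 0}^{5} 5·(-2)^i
Geometric series: S=a(1 - r^n)/(1 - r)
a=5, r=-2, n=6
S=5(1 - 64)/3=-105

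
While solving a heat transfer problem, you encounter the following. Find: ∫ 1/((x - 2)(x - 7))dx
Partial fractions: 1/((x-2)(x-7))=A/(x-2)+B/(x-7)
A=-1/5, B=1/5
∫ [-1/5· 1/(x-2)+1/5· 1/(x-7)] dx
=(1/5)[ln|x-7| - ln|x-2|]+C

Answer: (1/5)·ln|(x-7)/(x-2)|+C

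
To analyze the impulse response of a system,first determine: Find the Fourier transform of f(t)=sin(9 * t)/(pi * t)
sin(W * t)/(pi * t) = (W/pi) * sinc(W * t/pi) is the impulse response of the ideal low-pass filter with cutoff W (here W = 9).
Its Fourier transform is a rectangular function:
F(omega) = 1 for |omega| < 9, 0 otherwise

Answer: rect(omega/18) [i.e., 1 for |omega| < 9, 0 otherwise]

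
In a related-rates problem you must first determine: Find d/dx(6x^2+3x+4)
Power rule: d/dx(ax^n) = n·a·x^(n-1)
Term by term: 12·x+3

Answer: 12x+3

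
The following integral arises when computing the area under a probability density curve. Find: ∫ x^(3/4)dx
Power rule: ∫ x^(3/4) dx=x^(7/4)/(7/4) + C

Answer: (4/7)·x^(7/4) + C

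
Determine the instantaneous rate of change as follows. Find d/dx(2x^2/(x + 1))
Quotient rule: (f/g)'=(f'g - fg')/g²
f=2x^2, f'=4x
g=x + 1, g'=1

Answer: (4x·(x + 1) - 2x^2)/(x + 1)²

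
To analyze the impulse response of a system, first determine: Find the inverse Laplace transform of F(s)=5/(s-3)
L^(-1){5/(s-a)}=c·e^(at)
Here a=3, c=5

Answer: 5e^(3t)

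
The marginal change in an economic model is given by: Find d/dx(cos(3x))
Chain rule: d/dx[cos(u)] = -sin(u)·u' where u = 3x
u' = 3

Answer: -3·sin(3x)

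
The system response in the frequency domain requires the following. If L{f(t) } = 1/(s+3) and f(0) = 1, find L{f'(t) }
L{f'(t)} = s·F(s) - f(0) = s/(s + 3) - 1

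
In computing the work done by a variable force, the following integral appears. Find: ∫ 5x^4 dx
Using power rule: ∫ 5x^4 dx = 5/5 x^5 + C = x^5 + C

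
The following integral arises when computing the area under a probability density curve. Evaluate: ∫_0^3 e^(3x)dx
Antiderivative: (1/3)e^(3x)
Evaluate: (1/3)(e^9 - 1)

Answer: (e^9 - 1)/3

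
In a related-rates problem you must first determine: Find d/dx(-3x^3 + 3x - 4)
Power rule: d/dx(ax^n) = n·a·x^(n-1)
Term by term: -9·x^2 + 3

Answer: -9x^2 + 3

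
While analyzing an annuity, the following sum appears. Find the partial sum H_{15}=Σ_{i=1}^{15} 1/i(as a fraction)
H_15 = 1+1/2+1/3+...+1/15
= 1195757/360360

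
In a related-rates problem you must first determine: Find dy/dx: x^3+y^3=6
Differentiate: 3x^2 + 3y^2·(dy/dx) = 0
dy/dx = -3x^2/(3y^2)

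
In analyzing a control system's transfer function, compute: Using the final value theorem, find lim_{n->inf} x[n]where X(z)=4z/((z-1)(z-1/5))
Final value theorem: lim x[n]=lim_{z->1} (z-1)*X(z)
(z-1)*X(z)=4z/(z-1/5)
As z->1: 4/(1 - 1/5)=4/(4/5)=5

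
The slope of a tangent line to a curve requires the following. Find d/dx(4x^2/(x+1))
Quotient rule: (f/g)'=(f'g - fg')/g²
f=4x^2, f'=8x
g=x+1, g'=1

Answer: (8x·(x+1)-4x^2)/(x+1)²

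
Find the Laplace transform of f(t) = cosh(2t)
L{cosh(at)}=s/(s²-a²)
L{cosh(2t)}=s/(s²-4)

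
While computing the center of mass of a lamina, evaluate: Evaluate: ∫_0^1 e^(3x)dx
Antiderivative: (1/3)e^(3x)
Evaluate: (1/3)(e^3-1)

Answer: (e^3-1)/3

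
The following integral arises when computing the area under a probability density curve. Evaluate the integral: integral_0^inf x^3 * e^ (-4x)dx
This is a Gamma integral. Substitute u = 4x (du = 4 dx):
integral_0^inf x^3 * e^(-4x) dx = (1/4^4) integral_0^inf u^3 * e^(-u) du
= Gamma(4)/4^4 = 3!/4^4 = 6/256

Answer: 3/128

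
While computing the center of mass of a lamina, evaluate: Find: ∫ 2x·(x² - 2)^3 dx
Let u = x² - 2, du = 2x dx
∫ u^3 du = u^4/4 + C

Answer: (x² - 2)^4/4 + C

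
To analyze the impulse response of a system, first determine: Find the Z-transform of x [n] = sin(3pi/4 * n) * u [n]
Z{sin(w0*n)*u[n]}=z*sin(w0)/(z^2-2z*cos(w0)+1)
With w0=3pi/4: X(z)=z*sin(3pi/4)/(z^2-2z*cos(3pi/4)+1)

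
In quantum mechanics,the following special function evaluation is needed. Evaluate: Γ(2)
Γ(n) = (n-1)! for positive integers
Γ(2) = 1! = 1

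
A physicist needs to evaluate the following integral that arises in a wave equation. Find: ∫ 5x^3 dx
Using power rule: ∫ 5x^3 dx=5/4 x^4 + C=(5/4)x^4 + C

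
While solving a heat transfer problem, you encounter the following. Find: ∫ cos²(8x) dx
Using identity cos²(u)=(1+cos(2u))/2:
∫ (1+cos(16x))/2 dx=x/2+sin(16x)/32+C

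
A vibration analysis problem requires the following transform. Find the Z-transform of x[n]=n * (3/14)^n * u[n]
Using the property Z{n*a^n*u[n]} = az/(z-a)^2
With a = 3/14: X(z) = (3/14)z/(z - 3/14)^2, |z| > 3/14

Answer: (3/14)z/(z - 3/14)^2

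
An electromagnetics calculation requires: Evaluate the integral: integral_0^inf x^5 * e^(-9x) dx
This is a Gamma integral. Substitute u=9x (du=9 dx):
integral_0^inf x^5 * e^(-9x) dx=(1/9^6) integral_0^inf u^5 * e^(-u) du
=Gamma(6)/9^6=5!/9^6=120/531441

Answer: 40/177147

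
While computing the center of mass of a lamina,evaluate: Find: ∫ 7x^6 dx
Using power rule: ∫ 7x^6 dx = 7/7 x^7+C = x^7+C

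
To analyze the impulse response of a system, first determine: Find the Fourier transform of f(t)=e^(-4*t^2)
The Fourier transform of a Gaussian e^(-a * t^2) is sqrt(pi/a) * e^(-omega^2/(4a)).
With a = 4: F(omega) = sqrt(pi)/2 * e^(-omega^2/16)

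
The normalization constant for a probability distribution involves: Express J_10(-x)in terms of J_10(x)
For integer n: J_n(-x)=(-1)^n J_n(x)
With n=10: J_10(-x)=(-1)^10 J_10(x)=J_10(x)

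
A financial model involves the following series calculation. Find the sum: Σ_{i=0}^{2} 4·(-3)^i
Geometric series: S = a(1 - r^n)/(1 - r)
a = 4, r = -3, n = 3
S = 4(1+27)/4 = 28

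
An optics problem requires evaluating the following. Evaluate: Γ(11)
Γ(n)=(n-1)! for positive integers
Γ(11)=10!=3628800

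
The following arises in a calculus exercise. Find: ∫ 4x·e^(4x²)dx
Let u = 4x², du = 8x dx
∫ (1/2)e^u du = e^u/2 + C

Answer: e^(4x²)/2 + C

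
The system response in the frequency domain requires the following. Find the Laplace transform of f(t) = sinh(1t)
L{sinh(at)}=a/(s²-a²)
L{sinh(1t)}=1/(s²-1)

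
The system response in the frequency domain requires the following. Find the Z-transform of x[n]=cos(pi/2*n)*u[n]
Z{cos(w0 * n) * u[n]}=z(z - cos(w0))/(z^2 - 2z * cos(w0) + 1)
With w0=pi/2: X(z)=z(z - cos(pi/2))/(z^2 - 2z * cos(pi/2) + 1)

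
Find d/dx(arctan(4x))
d/dx[arctan(u)]=u'/(1 + u²), u=4x, u'=4

Answer: 4/(1 + 16x²)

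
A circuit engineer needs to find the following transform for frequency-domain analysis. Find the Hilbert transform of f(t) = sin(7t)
The Hilbert transform shifts each frequency component by -pi/2.
H{sin(wt)}=-cos(wt)
With w=7: H{sin(7t)}=-cos(7t)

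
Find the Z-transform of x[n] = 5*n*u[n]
Z{n * u[n]} = z/(z-1)^2
By linearity: Z{5 * n * u[n]} = 5z/(z-1)^2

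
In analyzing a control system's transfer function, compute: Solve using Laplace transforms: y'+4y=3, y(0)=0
Take L of both sides: sY(s)-0+4Y(s) = 3/s
Y(s)(s+4) = 3/s+0
Y(s) = 3/(s(s+4))+0/(s+4)
Partial fractions: 3/(s(s+4)) = (3/4)/s - (3/4)/(s+4)
So Y(s) = (3/4)/s - (3/4)/(s+4)
Inverse transform (L^(-1){1/s} = 1, L^(-1){1/(s+4)} = e^(-4t)):

Answer: y(t) = 3/4 - (3/4)·e^(-4t)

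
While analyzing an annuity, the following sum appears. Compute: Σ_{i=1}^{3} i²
Using formula: Σ i^2 = n(n + 1)(2n + 1)/6 = 3·4·7/6 = 14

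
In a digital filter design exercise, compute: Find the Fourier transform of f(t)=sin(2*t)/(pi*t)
sin(W * t)/(pi * t)=(W/pi) * sinc(W * t/pi) is the impulse response of the ideal low-pass filter with cutoff W (here W=2).
Its Fourier transform is a rectangular function:
F(omega)=1 for |omega| < 2, 0 otherwise

Answer: rect(omega/4) [i.e., 1 for |omega| < 2, 0 otherwise]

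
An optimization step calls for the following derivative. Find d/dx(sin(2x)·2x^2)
Product rule: (fg)'=f'g + fg'
f=sin(2x), f'=2·cos(2x)
g=2x^2, g'=4x

Answer: 4·cos(2x)·x^2 + 4·sin(2x)·x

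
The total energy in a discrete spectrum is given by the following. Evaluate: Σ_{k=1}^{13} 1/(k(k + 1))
Partial fractions: 1/(k(k+1)) = 1/k - 1/(k+1)
Telescoping sum: 1(1-1/14) = 1·13/14

Answer: 13/14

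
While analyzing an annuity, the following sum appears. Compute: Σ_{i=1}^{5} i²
Using formula: Σ i^2=n(n + 1)(2n + 1)/6=5·6·11/6=55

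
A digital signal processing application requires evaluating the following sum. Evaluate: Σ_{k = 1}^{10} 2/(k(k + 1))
Partial fractions: 2/(k(k+1))=2/k - 2/(k+1)
Telescoping sum: 2(1-1/11)=2·10/11

Answer: 20/11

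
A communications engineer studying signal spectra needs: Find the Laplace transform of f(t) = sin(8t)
L{sin(wt)}=w/(s² + w²)
L{sin(8t)}=8/(s² + 64)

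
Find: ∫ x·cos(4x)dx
By parts: u=x, dv=cos(4x) dx
du=dx, v=sin(4x)/4
=x·sin(4x)/4 + cos(4x)/4² + C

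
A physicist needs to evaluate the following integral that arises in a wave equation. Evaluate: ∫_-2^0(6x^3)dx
Step 1: Find antiderivative F(x) = (3/2)x^4
Step 2: F(0) - F(-2) = 0 - (24) = -24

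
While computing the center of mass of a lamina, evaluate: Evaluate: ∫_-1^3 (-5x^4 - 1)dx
Step 1: Find antiderivative F(x) = -x^5 - x
Step 2: F(3) - F(-1) = -246 - (2) = -248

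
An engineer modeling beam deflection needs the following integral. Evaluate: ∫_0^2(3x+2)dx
Step 1: Find antiderivative F(x) = (3/2)x^2 + 2x
Step 2: F(2) - F(0) = 10 - (0) = 10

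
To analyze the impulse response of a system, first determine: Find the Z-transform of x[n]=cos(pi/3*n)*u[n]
Z{cos(w0 * n) * u[n]}=z(z - cos(w0))/(z^2-2z * cos(w0)+1)
With w0=pi/3: X(z)=z(z - cos(pi/3))/(z^2-2z * cos(pi/3)+1)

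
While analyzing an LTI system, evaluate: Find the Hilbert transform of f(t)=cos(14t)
The Hilbert transform shifts each frequency component by -pi/2.
H{cos(wt)}=sin(wt)
With w=14: H{cos(14t)}=sin(14t)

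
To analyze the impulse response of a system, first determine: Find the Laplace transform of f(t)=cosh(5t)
L{cosh(at)}=s/(s²-a²)
L{cosh(5t)}=s/(s²-25)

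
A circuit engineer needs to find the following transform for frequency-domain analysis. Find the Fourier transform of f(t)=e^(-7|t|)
Using the standard pair: F{e^(-a|t|)}=2a/(a^2+omega^2)
With a=7: F(omega)=14/(49+omega^2)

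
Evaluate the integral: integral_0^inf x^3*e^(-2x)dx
This is a Gamma integral. Substitute u=2x (du=2 dx):
integral_0^inf x^3*e^(-2x) dx=(1/2^4) integral_0^inf u^3*e^(-u) du
=Gamma(4)/2^4=3!/2^4=6/16

Answer: 3/8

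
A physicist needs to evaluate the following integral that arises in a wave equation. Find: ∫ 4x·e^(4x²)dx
Let u = 4x², du = 8x dx
∫ (1/2)e^u du = e^u/2+C

Answer: e^(4x²)/2+C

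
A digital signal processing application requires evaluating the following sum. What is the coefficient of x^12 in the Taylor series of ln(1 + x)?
ln(1+x)=Σ (-1)^(n+1) x^n/n
Coefficient of x^12=(-1)^13/12=-1/12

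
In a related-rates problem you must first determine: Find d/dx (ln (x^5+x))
Chain rule: d/dx[ln(u)] = u'/u where u = x^5+x
u' = 5x^4+1

Answer: (5x^4+1)/(x^5+x)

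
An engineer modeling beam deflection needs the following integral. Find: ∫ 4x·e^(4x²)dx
Let u=4x², du=8x dx
∫ (1/2)e^u du=e^u/2+C

Answer: e^(4x²)/2+C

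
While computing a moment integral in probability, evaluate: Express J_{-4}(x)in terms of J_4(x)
For integer n: J_{-n}(x)=(-1)^n J_n(x)
With n=4: J_{-4}(x)=(-1)^4 J_4(x)=J_4(x)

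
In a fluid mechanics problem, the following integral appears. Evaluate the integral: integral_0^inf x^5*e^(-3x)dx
This is a Gamma integral. Substitute u = 3x (du = 3 dx):
integral_0^inf x^5 * e^(-3x) dx = (1/3^6) integral_0^inf u^5 * e^(-u) du
= Gamma(6)/3^6 = 5!/3^6 = 120/729

Answer: 40/243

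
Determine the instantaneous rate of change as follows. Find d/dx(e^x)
Chain rule: d/dx[e^u] = e^u · u' where u = x
u' = 1

Answer: 1·e^x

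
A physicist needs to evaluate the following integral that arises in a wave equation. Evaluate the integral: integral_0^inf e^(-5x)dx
integral_0^inf e^(-5x) dx=[-1/5*e^(-5x)]_0^inf
=0 - (-1/5)=1/5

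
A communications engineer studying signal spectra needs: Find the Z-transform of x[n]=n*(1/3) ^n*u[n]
Using the property Z{n * a^n * u[n]} = az/(z-a)^2
With a = 1/3: X(z) = (1/3)z/(z - 1/3)^2, |z| > 1/3

Answer: (1/3)z/(z - 1/3)^2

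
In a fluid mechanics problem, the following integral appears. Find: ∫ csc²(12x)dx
Since d/dx[-cot(12x)]=12csc²(12x), integral=-cot(12x)/12+C

Answer: (-1/12)cot(12x)+C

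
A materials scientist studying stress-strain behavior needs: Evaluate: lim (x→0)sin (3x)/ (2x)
L'Hôpital (0/0): lim 3cos(3x)/2=3/2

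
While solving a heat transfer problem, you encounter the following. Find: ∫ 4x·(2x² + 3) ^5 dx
Let u = 2x²+3, du = 4x dx
∫ u^5 du = u^6/6+C

Answer: (2x²+3)^6/6+C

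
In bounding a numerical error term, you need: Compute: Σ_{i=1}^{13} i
Using formula: Σ i^1 = n(n + 1)/2 = 13·14/2 = 91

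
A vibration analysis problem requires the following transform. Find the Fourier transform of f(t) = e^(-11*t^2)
The Fourier transform of a Gaussian e^(-a*t^2) is sqrt(pi/a)*e^(-omega^2/(4a)).
With a=11: F(omega)=sqrt(pi/11)*e^(-omega^2/44)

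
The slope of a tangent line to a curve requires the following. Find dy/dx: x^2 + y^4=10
Differentiate: 2x + 4y^3·(dy/dx) = 0
dy/dx = -2x/(4y^3)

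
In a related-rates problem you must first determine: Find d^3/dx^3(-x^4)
Apply power rule 3 times:
d^1: -4x^3
d^2: -12x^2
d^3: -24x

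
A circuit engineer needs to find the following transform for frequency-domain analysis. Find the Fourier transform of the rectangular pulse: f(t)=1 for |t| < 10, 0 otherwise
F(omega)=integral from -10 to 10 of e^(-j * omega * t) dt
=2 * sin(10 * omega)/omega=20 * sinc(10 * omega/pi)

Answer: 2 * sin(10 * omega)/omega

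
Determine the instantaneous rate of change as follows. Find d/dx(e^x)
Chain rule: d/dx[e^u] = e^u · u' where u = x
u' = 1

Answer: 1·e^x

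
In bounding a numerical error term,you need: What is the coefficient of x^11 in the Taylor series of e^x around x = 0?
Taylor series of e^x = Σ x^n/n!
Coefficient of x^11 = 1/11! = 1/39916800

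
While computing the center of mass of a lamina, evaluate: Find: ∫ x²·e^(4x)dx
Integration by parts twice:
First: u=x², dv=e^(4x) dx => x²e^(4x)/4 - (2/4)∫ xe^(4x) dx
Second (∫ xe^(4x) dx): xe^(4x)/4 - e^(4x)/16
Combining: e^(4x)(x²/4-2x/16+2/64)+C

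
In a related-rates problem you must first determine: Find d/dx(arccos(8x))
d/dx[arccos(u)]=-u'/√(1-u²), u=8x, u'=8

Answer: -8/√(1-64x²)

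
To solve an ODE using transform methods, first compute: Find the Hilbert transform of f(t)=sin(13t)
The Hilbert transform shifts each frequency component by -pi/2.
H{sin(wt)} = -cos(wt)
With w = 13: H{sin(13t)} = -cos(13t)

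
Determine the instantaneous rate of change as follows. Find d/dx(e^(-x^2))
Chain rule: d/dx[e^u] = e^u · u' where u = -x^2
u' = -2x

Answer: -2x·e^(-x^2)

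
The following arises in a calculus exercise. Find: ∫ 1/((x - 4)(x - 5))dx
Partial fractions: 1/((x-4)(x-5)) = A/(x-4)+B/(x-5)
A = -1, B = 1
∫ [-1· 1/(x-4)+1· 1/(x-5)] dx
= (1)[ln|x-5| - ln|x-4|]+C

Answer: ln|(x-5)/(x-4)|+C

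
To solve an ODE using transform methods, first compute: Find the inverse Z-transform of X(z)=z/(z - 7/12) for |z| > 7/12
Standard pair: z/(z-a) <-> a^n * u[n] for causal signals
With a = 7/12: x[n] = (7/12)^n * u[n]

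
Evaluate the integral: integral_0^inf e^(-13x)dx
integral_0^inf e^(-13x) dx = [-1/13*e^(-13x)]_0^inf
= 0 - (-1/13) = 1/13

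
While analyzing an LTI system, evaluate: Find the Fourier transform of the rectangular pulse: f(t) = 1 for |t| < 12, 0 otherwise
F(omega)=integral from -12 to 12 of e^(-j * omega * t) dt
=2 * sin(12 * omega)/omega=24 * sinc(12 * omega/pi)

Answer: 2 * sin(12 * omega)/omega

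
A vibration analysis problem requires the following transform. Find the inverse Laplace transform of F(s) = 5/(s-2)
L^(-1){5/(s-a)} = c·e^(at)
Here a = 2, c = 5

Answer: 5e^(2t)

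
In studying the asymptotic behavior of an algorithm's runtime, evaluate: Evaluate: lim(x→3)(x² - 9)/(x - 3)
Factor: (x² - 9)=(x-3)(x+3)
Cancel (x-3): lim(x→3) (x+3)=6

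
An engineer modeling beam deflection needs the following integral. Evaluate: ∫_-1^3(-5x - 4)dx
Step 1: Find antiderivative F(x)=(-5/2)x^2 - 4x
Step 2: F(3) - F(-1)=-69/2 - (3/2)=-36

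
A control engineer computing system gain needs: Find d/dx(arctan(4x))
d/dx[arctan(u)]=u'/(1+u²), u=4x, u'=4

Answer: 4/(1+16x²)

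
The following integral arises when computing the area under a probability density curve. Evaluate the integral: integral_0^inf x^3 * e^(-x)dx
This is a Gamma integral. Substitute u = 1x:
integral_0^inf x^3*e^(-x) dx = (1/1^4) integral_0^inf u^3*e^(-u) du
= Gamma(4)/1^4 = 3!/1^4 = 6/1

Answer: 6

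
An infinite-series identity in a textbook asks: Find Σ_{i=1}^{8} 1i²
= 1·n(n+1)(2n+1)/6 = 1·8·9·17/6 = 204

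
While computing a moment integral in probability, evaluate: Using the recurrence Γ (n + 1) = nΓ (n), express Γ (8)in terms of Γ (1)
Γ(8)=7Γ(7)=7·6Γ(6)=...=7!·Γ(1)=5040·Γ(1)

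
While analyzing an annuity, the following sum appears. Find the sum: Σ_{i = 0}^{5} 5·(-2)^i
Geometric series: S=a(1 - r^n)/(1 - r)
a=5, r=-2, n=6
S=5(1 - 64)/3=-105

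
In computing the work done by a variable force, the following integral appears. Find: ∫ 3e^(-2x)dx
Since d/dx[e^(-2x)] = -2e^(-2x), we get -3/2 e^(-2x)+C

Answer: (-3/2)e^(-2x)+C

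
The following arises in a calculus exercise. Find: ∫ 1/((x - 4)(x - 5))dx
Partial fractions: 1/((x-4)(x-5))=A/(x-4)+B/(x-5)
A=-1, B=1
∫ [-1· 1/(x-4)+1· 1/(x-5)] dx
=(1)[ln|x-5| - ln|x-4|]+C

Answer: ln|(x-5)/(x-4)|+C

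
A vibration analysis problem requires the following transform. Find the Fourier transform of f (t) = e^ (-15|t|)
Using the standard pair: F{e^(-a|t|)} = 2a/(a^2 + omega^2)
With a = 15: F(omega) = 30/(225 + omega^2)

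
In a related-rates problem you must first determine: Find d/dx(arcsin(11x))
d/dx[arcsin(u)]=u'/√(1-u²), u=11x, u'=11

Answer: 11/√(1 - 121x²)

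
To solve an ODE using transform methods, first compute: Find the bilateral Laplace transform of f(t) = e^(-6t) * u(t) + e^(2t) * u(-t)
For e^(-6t) * u(t): L=1/(s + 6), Re(s) > -6
For e^(2t) * u(-t): L=-1/(s-2), Re(s) < 2
Combined: F(s)=1/(s + 6) - 1/(s-2), -6 < Re(s) < 2

Answer: 1/(s + 6) - 1/(s-2), ROC: -6 < Re(s) < 2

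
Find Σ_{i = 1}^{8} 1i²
=1·n(n+1)(2n+1)/6=1·8·9·17/6=204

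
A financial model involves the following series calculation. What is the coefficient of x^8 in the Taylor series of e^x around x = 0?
Taylor series of e^x = Σ x^n/n!
Coefficient of x^8 = 1/8! = 1/40320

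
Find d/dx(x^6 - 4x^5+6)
Power rule: d/dx(ax^n) = n·a·x^(n-1)
Term by term: 6·x^5-20·x^4

Answer: 6x^5-20x^4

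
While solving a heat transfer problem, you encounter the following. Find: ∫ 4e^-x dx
Since d/dx[e^-x] = - e^-x, we get -4e^-x+C

Answer: -4e^-x+C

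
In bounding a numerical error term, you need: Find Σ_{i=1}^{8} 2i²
=2·n(n + 1)(2n + 1)/6=2·8·9·17/6=408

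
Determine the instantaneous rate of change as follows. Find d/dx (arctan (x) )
d/dx[arctan(u)] = u'/(1 + u²), u = x, u' = 1

Answer: 1/(1 + x²)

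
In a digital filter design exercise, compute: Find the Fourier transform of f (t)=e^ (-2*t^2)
The Fourier transform of a Gaussian e^(-a * t^2) is sqrt(pi/a) * e^(-omega^2/(4a)).
With a=2: F(omega)=sqrt(pi/2) * e^(-omega^2/8)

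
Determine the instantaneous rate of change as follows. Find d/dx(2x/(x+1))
Quotient rule: (f/g)'=(f'g - fg')/g²
f=2x, f'=2
g=x+1, g'=1

Answer: (2·(x+1)-2x)/(x+1)²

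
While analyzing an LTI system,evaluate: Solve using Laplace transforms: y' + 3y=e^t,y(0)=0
Take L: sY - 0+3Y = 1/(s-1)
Y(s+3) = 1/(s-1)+0
Y = 1/((s-1)(s+3))+0/(s+3)
Partial fractions: 1/((s-1)(s+3)) = (1/4)/(s-1) - (1/4)/(s+3)
So Y = (1/4)/(s-1) - (1/4)/(s+3)
Inverse Laplace transform (L^(-1){1/(s-1)} = e^t, L^(-1){1/(s+3)} = e^(-3t)):

Answer: y(t) = (1/4)·e^t - (1/4)·e^(-3t)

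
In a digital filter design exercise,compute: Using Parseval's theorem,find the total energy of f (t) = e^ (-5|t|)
Parseval's theorem: E = integral |f(t)|^2 dt = (1/2pi) integral |F(omega)|^2 domega
E = integral_{-inf}^{inf} e^(-10|t|) dt = 2 * integral_0^inf e^(-10t) dt = 2/(2 * 5) = 1/5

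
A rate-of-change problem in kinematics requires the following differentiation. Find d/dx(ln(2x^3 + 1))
Chain rule: d/dx[ln(u)]=u'/u where u=2x^3 + 1
u'=6x^2

Answer: (6x^2)/(2x^3 + 1)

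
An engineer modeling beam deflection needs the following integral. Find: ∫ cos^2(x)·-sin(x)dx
Let u=cos(x), du=-sin(x) dx
∫ u^2 du=u^3/3+C

Answer: cos^3(x)/3+C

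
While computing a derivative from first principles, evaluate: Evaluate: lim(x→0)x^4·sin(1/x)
Squeeze theorem: -|x^4| ≤ x^4·sin(1/x) ≤ |x^4|
Since x^4 → 0 as x → 0, by squeeze theorem the limit is 0

Answer: 0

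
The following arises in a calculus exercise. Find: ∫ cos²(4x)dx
Using identity cos²(u) = (1 + cos(2u))/2:
∫ (1 + cos(8x))/2 dx = x/2 + sin(8x)/16 + C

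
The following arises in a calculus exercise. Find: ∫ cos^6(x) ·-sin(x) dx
Let u=cos(x), du=-sin(x) dx
∫ u^6 du=u^7/7 + C

Answer: cos^7(x)/7 + C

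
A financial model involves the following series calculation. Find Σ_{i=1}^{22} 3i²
= 3·n(n+1)(2n+1)/6 = 3·22·23·45/6 = 11385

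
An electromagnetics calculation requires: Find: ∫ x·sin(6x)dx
By parts: u = x, dv = sin(6x) dx
du = dx, v = -cos(6x)/6
= -x·cos(6x)/6+sin(6x)/6²+C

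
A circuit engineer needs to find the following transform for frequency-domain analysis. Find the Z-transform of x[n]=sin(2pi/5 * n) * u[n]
Z{sin(w0*n)*u[n]} = z*sin(w0)/(z^2 - 2z*cos(w0) + 1)
With w0 = 2pi/5: X(z) = z*sin(2pi/5)/(z^2 - 2z*cos(2pi/5) + 1)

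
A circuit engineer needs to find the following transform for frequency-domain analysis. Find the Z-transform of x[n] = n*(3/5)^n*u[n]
Using the property Z{n*a^n*u[n]} = az/(z-a)^2
With a = 3/5: X(z) = (3/5)z/(z - 3/5)^2, |z| > 3/5

Answer: (3/5)z/(z - 3/5)^2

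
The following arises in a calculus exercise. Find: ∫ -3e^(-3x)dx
Since d/dx[e^(-3x)] = -3e^(-3x), we get 1 e^(-3x)+C

Answer: e^(-3x)+C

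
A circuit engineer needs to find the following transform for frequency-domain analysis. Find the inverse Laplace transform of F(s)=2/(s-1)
L^(-1){2/(s-a)}=c·e^(at)
Here a=1, c=2

Answer: 2e^(t)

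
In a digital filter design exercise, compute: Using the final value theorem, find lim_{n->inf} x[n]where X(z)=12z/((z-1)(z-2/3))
Final value theorem: lim x[n]=lim_{z->1} (z-1)*X(z)
(z-1)*X(z)=12z/(z-2/3)
As z->1: 12/(1-2/3)=12/(1/3)=36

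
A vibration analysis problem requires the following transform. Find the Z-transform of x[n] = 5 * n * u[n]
Z{n*u[n]}=z/(z-1)^2
By linearity: Z{5*n*u[n]}=5z/(z-1)^2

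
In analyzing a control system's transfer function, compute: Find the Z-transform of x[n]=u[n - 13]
Using the time-shift property: Z{u[n-13]} = z^(-13) * z/(z-1)
= z^(-12)/(z-1)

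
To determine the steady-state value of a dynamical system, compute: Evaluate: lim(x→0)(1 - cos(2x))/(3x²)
Using 1-cos(u) ≈ u²/2 for small u:
(1-cos(2x)) ≈ (2x)²/2=4x²/2
So limit=4/(2·3)=2/3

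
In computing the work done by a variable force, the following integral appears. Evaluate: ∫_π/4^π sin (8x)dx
Antiderivative: -cos(8x)/8
Evaluate at bounds: [-cos(8·π)/8] - [-cos(8·π/4)/8]
= (-(1)+(1))/8 = 0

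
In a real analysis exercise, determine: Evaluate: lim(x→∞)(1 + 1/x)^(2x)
Rewrite as [(1+1/x)^x]^2.
lim(1+1/x)^x=e^1, so limit=(e^1)^2=e^2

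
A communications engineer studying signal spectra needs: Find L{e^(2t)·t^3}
First shifting: L{e^(at)f(t)} = F(s-a)
L{t^3} = 6/s^4
Shift s → s-2: 6/(s-2)^4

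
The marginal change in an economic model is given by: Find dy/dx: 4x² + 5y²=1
Differentiate: 8x + 10y·(dy/dx) = 0
dy/dx = -8x/(10y) = -(4/5)·(x/y)

Answer: dy/dx = -(4/5)·(x/y)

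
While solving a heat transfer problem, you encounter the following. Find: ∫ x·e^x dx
Integration by parts: u=x, dv=e^x dx
du=dx, v=e^x
=x·e^x - ∫ e^x dx
=x·e^x - e^x + C

Answer: e^x(x - 1) + C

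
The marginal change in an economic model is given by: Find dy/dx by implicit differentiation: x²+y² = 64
Differentiate both sides: 2x+2y·(dy/dx)=0
Solve: dy/dx=-2x/(2y)=-x/y

Answer: dy/dx=-x/y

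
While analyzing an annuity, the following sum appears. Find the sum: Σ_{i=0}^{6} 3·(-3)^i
Geometric series: S=a(1 - r^n)/(1 - r)
a=3, r=-3, n=7
S=3(1 + 2187)/4=1641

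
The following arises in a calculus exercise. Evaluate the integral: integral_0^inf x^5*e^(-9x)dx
This is a Gamma integral. Substitute u=9x (du=9 dx):
integral_0^inf x^5*e^(-9x) dx=(1/9^6) integral_0^inf u^5*e^(-u) du
=Gamma(6)/9^6=5!/9^6=120/531441

Answer: 40/177147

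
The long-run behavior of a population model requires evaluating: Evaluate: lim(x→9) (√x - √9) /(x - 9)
Multiply by conjugate (√x + √9)/(√x + √9):
=(x - 9)/((x - 9)(√x + √9))=1/(√x + √9)
As x → 9: 1/(2√9)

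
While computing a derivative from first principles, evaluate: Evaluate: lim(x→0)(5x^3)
Polynomial is continuous, so substitute x = 0:
5·0^3 = 0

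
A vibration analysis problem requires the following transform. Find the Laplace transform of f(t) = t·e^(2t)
L{t·e^(at)}=1/(s-a)²
L{t·e^(2t)}=1/(s-2)²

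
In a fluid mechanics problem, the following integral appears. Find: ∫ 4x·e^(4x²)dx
Let u = 4x², du = 8x dx
∫ (1/2)e^u du = e^u/2+C

Answer: e^(4x²)/2+C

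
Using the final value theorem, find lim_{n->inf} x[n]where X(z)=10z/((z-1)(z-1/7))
Final value theorem: lim x[n] = lim_{z->1} (z-1) * X(z)
(z-1) * X(z) = 10z/(z-1/7)
As z->1: 10/(1 - 1/7) = 10/(6/7) = 35/3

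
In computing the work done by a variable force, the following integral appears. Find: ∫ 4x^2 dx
Using power rule: ∫ 4x^2 dx = 4/3 x^3+C = (4/3)x^3+C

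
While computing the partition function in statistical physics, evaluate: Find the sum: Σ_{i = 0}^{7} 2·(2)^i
Geometric series: S=a(1 - r^n)/(1 - r)
a=2, r=2, n=8
S=2(1-256)/-1=510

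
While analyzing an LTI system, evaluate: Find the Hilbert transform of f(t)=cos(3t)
The Hilbert transform shifts each frequency component by -pi/2.
H{cos(wt)} = sin(wt)
With w = 3: H{cos(3t)} = sin(3t)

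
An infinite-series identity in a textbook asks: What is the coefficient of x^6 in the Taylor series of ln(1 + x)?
ln(1 + x)=Σ (-1)^(n + 1) x^n/n
Coefficient of x^6=(-1)^7/6=-1/6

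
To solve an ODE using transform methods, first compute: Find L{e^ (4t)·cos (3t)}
First shifting: L{e^(at)f(t)} = F(s-a)
L{cos(3t)} = s/(s²+9)
Shift: (s-4)/((s-4)²+9)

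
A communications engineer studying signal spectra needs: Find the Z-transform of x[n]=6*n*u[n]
Z{n * u[n]} = z/(z-1)^2
By linearity: Z{6 * n * u[n]} = 6z/(z-1)^2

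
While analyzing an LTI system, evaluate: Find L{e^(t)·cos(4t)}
First shifting: L{e^(at)f(t)}=F(s-a)
L{cos(4t)}=s/(s²+16)
Shift: (s-1)/((s-1)²+16)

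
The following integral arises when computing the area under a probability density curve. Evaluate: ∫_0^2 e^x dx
Antiderivative: e^x
Evaluate: (e^2 - 1)

Answer: e^2 - 1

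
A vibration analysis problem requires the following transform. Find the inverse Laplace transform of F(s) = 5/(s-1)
L^(-1){5/(s-a)} = c·e^(at)
Here a = 1, c = 5

Answer: 5e^(t)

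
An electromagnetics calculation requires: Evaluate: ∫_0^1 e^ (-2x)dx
Antiderivative: (1/(-2))e^(-2x)
Evaluate: (1/(-2))(e^-2 - 1)

Answer: (e^-2 - 1)/(-2)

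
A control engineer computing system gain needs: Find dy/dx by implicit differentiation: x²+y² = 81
Differentiate both sides: 2x + 2y·(dy/dx) = 0
Solve: dy/dx = -2x/(2y) = -x/y

Answer: dy/dx = -x/y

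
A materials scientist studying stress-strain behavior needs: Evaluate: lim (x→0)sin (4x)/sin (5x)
sin(u) ≈ u for small u:
sin(4x)/sin(5x) ≈ 4x/(5x)=4/5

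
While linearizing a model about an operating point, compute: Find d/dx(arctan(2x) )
d/dx[arctan(u)]=u'/(1 + u²), u=2x, u'=2

Answer: 2/(1 + 4x²)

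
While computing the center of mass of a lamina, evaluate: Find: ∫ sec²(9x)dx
Since d/dx[tan(9x)]=9sec²(9x), integral=tan(9x)/9 + C

Answer: (1/9)tan(9x) + C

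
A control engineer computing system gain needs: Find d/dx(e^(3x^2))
Chain rule: d/dx[e^u] = e^u · u' where u = 3x^2
u' = 6x

Answer: 6x·e^(3x^2)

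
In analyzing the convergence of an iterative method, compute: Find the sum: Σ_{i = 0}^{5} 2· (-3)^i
Geometric series: S=a(1 - r^n)/(1 - r)
a=2, r=-3, n=6
S=2(1 - 729)/4=-364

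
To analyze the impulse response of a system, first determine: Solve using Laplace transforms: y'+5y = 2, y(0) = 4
Take L of both sides: sY(s) - 4 + 5Y(s) = 2/s
Y(s)(s + 5) = 2/s + 4
Y(s) = 2/(s(s + 5)) + 4/(s + 5)
Partial fractions: 2/(s(s + 5)) = (2/5)/s - (2/5)/(s + 5)
So Y(s) = (2/5)/s + (18/5)/(s + 5)
Inverse transform (L^(-1){1/s} = 1, L^(-1){1/(s + 5)} = e^(-5t)):

Answer: y(t) = 2/5 + (18/5)·e^(-5t)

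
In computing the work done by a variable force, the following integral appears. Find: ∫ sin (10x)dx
Using substitution u = 10x: ∫ sin(u) du/10 = -cos(u)/10 + C

Answer: (-1/10)cos(10x) + C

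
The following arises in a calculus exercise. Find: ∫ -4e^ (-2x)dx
Since d/dx[e^(-2x)] = -2e^(-2x), we get 2 e^(-2x) + C

Answer: 2e^(-2x) + C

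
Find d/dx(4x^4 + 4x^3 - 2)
Power rule: d/dx(ax^n) = n·a·x^(n-1)
Term by term: 16·x^3 + 12·x^2

Answer: 16x^3 + 12x^2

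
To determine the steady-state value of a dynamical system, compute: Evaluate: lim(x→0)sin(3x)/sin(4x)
sin(u) ≈ u for small u:
sin(3x)/sin(4x) ≈ 3x/(4x) = 3/4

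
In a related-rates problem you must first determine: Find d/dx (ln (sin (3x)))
Chain rule: d/dx[ln(u)] = u'/u where u = sin(3x)
u' = 3cos(3x)

Answer: (3cos(3x))/(sin(3x))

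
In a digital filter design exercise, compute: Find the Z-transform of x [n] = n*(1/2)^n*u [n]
Using the property Z{n * a^n * u[n]} = az/(z-a)^2
With a = 1/2: X(z) = (1/2)z/(z - 1/2)^2, |z| > 1/2

Answer: (1/2)z/(z - 1/2)^2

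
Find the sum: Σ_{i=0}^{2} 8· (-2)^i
Geometric series: S = a(1 - r^n)/(1 - r)
a = 8, r = -2, n = 3
S = 8(1+8)/3 = 24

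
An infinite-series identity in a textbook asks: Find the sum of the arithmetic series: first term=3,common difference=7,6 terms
Last term: a_n=3+(6-1)·7=38
Sum=n(a_1+a_n)/2=6(3+38)/2=123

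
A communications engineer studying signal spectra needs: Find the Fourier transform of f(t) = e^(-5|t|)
Using the standard pair: F{e^(-a|t|)} = 2a/(a^2+omega^2)
With a = 5: F(omega) = 10/(25+omega^2)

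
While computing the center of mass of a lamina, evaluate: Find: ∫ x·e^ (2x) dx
Integration by parts: u = x, dv = e^(2x) dx
du = dx, v = e^(2x)/2
= x·e^(2x)/2 - ∫ e^(2x)/2 dx
= x·e^(2x)/2 - e^(2x)/4+C

Answer: e^(2x)(x/2-1/4)+C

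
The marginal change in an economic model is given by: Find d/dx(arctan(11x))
d/dx[arctan(u)] = u'/(1 + u²), u = 11x, u' = 11

Answer: 11/(1 + 121x²)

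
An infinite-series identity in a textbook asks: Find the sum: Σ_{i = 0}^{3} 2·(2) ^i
Geometric series: S=a(1 - r^n)/(1 - r)
a=2, r=2, n=4
S=2(1-16)/-1=30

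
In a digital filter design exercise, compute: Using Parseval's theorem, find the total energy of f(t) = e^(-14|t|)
Parseval's theorem: E = integral |f(t)|^2 dt = (1/2pi) integral |F(omega)|^2 domega
E = integral_{-inf}^{inf} e^(-28|t|) dt = 2 * integral_0^inf e^(-28t) dt = 2/(2 * 14) = 1/14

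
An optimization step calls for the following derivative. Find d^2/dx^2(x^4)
Apply power rule 2 times:
d^1: 4x^3
d^2: 12x^2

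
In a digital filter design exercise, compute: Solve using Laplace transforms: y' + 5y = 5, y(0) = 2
Take L of both sides: sY(s) - 2 + 5Y(s)=5/s
Y(s)(s + 5)=5/s + 2
Y(s)=5/(s(s + 5)) + 2/(s + 5)
Partial fractions: 5/(s(s + 5))=1/s - 1/(s + 5)
So Y(s)=1/s + 1/(s + 5)
Inverse transform (L^(-1){1/s}=1, L^(-1){1/(s + 5)}=e^(-5t)):

Answer: y(t)=1 + e^(-5t)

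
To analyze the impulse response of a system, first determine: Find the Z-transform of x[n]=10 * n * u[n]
Z{n * u[n]}=z/(z-1)^2
By linearity: Z{10 * n * u[n]}=10z/(z-1)^2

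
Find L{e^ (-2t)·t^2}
First shifting: L{e^(at)f(t)}=F(s-a)
L{t^2}=2/s^3
Shift s → s + 2: 2/(s + 2)^3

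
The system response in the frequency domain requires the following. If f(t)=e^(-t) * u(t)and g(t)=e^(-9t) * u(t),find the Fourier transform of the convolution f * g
By the convolution theorem: F{f*g}=F(omega)*G(omega)
F(omega)=1/(1 + j*omega), G(omega)=1/(9 + j*omega)
F{f*g}=1/((1 + j*omega)(9 + j*omega))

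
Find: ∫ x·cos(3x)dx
By parts: u=x, dv=cos(3x) dx
du=dx, v=sin(3x)/3
=x·sin(3x)/3 + cos(3x)/3² + C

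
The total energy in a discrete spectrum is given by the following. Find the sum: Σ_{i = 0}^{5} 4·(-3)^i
Geometric series: S=a(1 - r^n)/(1 - r)
a=4, r=-3, n=6
S=4(1 - 729)/4=-728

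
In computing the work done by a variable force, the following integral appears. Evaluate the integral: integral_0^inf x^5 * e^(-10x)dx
This is a Gamma integral. Substitute u = 10x (du = 10 dx):
integral_0^inf x^5 * e^(-10x) dx = (1/10^6) integral_0^inf u^5 * e^(-u) du
= Gamma(6)/10^6 = 5!/10^6 = 120/1000000

Answer: 3/25000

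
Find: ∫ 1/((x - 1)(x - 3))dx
Partial fractions: 1/((x-1)(x-3)) = A/(x-1) + B/(x-3)
A = -1/2, B = 1/2
∫ [-1/2· 1/(x-1) + 1/2· 1/(x-3)] dx
= (1/2)[ln|x-3| - ln|x-1|] + C

Answer: (1/2)·ln|(x-3)/(x-1)| + C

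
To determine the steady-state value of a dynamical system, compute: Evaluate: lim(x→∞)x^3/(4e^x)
Apply L'Hôpital 3 times (∞/∞ each time):
Eventually get 3!/(4e^x) → 0

Answer: 0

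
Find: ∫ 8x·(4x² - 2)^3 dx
Let u = 4x² - 2, du = 8x dx
∫ u^3 du = u^4/4 + C

Answer: (4x² - 2)^4/4 + C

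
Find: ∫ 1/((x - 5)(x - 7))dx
Partial fractions: 1/((x-5)(x-7))=A/(x-5) + B/(x-7)
A=-1/2, B=1/2
∫ [-1/2· 1/(x-5) + 1/2· 1/(x-7)] dx
=(1/2)[ln|x-7| - ln|x-5|] + C

Answer: (1/2)·ln|(x-7)/(x-5)| + C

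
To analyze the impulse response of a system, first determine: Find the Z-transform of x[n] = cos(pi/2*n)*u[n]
Z{cos(w0*n)*u[n]}=z(z - cos(w0))/(z^2 - 2z*cos(w0) + 1)
With w0=pi/2: X(z)=z(z - cos(pi/2))/(z^2 - 2z*cos(pi/2) + 1)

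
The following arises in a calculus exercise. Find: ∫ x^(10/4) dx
Power rule: ∫ x^(5/2) dx=x^(7/2)/(7/2)+C

Answer: (2/7)·x^(7/2)+C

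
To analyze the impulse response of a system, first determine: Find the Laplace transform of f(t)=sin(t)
L{sin(wt)}=w/(s²+w²)
L{sin(t)}=1/(s²+1)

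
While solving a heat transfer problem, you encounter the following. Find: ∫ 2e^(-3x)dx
Since d/dx[e^(-3x)] = -3e^(-3x), we get -2/3 e^(-3x)+C

Answer: (-2/3)e^(-3x)+C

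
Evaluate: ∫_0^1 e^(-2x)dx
Antiderivative: (1/(-2))e^(-2x)
Evaluate: (1/(-2))(e^-2 - 1)

Answer: (e^-2 - 1)/(-2)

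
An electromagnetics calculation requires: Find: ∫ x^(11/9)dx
Power rule: ∫ x^(11/9) dx=x^(20/9)/(20/9) + C

Answer: (9/20)·x^(20/9) + C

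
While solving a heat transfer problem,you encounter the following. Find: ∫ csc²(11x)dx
Since d/dx[-cot(11x)]=11csc²(11x), integral=-cot(11x)/11 + C

Answer: (-1/11)cot(11x) + C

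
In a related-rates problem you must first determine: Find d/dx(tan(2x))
Chain rule: d/dx[tan(u)] = sec²(u)·u' where u = 2x
u' = 2

Answer: 2·sec²(2x)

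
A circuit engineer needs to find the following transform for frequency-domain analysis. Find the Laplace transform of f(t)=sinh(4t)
L{sinh(at)}=a/(s²-a²)
L{sinh(4t)}=4/(s²-16)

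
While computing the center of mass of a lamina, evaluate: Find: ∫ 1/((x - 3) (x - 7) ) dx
Partial fractions: 1/((x-3)(x-7)) = A/(x-3)+B/(x-7)
A = -1/4, B = 1/4
∫ [-1/4· 1/(x-3)+1/4· 1/(x-7)] dx
= (1/4)[ln|x-7| - ln|x-3|]+C

Answer: (1/4)·ln|(x-7)/(x-3)|+C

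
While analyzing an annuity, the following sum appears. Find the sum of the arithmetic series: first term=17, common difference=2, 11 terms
Last term: a_n = 17+(11-1)·2 = 37
Sum = n(a_1+a_n)/2 = 11(17+37)/2 = 297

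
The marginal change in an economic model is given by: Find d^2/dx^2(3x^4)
Apply power rule 2 times:
d^1: 12x^3
d^2: 36x^2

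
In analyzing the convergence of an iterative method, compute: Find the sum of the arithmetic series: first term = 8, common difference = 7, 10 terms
Last term: a_n=8 + (10 - 1)·7=71
Sum=n(a_1 + a_n)/2=10(8 + 71)/2=395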